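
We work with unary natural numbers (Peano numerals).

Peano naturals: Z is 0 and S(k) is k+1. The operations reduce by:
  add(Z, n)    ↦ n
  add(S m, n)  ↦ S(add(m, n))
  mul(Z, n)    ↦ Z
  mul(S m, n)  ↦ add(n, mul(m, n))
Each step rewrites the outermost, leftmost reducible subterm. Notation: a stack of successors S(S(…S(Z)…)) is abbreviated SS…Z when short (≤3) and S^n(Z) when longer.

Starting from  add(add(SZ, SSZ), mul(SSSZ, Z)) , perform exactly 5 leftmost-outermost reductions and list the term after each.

Answer: after 5 steps: S(S(S(add(Z, mul(SSSZ, Z)))))

Derivation:
  start: add(add(SZ, SSZ), mul(SSSZ, Z))
  step 1: add(S(add(Z, SSZ)), mul(SSSZ, Z))
  step 2: S(add(add(Z, SSZ), mul(SSSZ, Z)))
  step 3: S(add(SSZ, mul(SSSZ, Z)))
  step 4: S(S(add(SZ, mul(SSSZ, Z))))
  step 5: S(S(S(add(Z, mul(SSSZ, Z)))))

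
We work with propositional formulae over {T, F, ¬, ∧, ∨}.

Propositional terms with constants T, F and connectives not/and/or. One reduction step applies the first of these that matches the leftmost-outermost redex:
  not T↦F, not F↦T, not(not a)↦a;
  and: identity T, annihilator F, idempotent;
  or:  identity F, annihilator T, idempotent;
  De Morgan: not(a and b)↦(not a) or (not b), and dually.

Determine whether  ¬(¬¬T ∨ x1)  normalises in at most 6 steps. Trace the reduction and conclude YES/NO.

Answer: YES — reaches normal form F in 4 ≤ 6 steps

Derivation:
  start: ¬(¬¬T ∨ x1)
  step 1: ¬¬¬T ∧ ¬x1
  step 2: ¬T ∧ ¬x1
  step 3: F ∧ ¬x1
  step 4: F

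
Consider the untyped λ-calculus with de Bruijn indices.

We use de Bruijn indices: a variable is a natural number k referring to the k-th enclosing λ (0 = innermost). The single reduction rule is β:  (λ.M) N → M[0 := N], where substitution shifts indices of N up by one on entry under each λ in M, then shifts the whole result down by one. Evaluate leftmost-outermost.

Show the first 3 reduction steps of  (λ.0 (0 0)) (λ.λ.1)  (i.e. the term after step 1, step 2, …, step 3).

Answer: after 3 steps: λ.λ.λ.λ.1

Working:
  start: (λ.0 (0 0)) (λ.λ.1)
  [1] (λ.λ.1) ((λ.λ.1) (λ.λ.1))
  [2] λ.(λ.λ.1) (λ.λ.1)
  [3] λ.λ.λ.λ.1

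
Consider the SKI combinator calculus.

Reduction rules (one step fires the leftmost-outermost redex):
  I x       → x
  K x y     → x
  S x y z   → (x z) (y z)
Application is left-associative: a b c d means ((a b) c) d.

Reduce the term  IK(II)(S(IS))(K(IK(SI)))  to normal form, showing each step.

Answer: normal form = K(K(SI))  (in 5 steps)

Reduction:
  start: IK(II)(S(IS))(K(IK(SI)))
  [1] K(II)(S(IS))(K(IK(SI)))
  [2] II(K(IK(SI)))
  [3] I(K(IK(SI)))
  [4] K(IK(SI))
  [5] K(K(SI))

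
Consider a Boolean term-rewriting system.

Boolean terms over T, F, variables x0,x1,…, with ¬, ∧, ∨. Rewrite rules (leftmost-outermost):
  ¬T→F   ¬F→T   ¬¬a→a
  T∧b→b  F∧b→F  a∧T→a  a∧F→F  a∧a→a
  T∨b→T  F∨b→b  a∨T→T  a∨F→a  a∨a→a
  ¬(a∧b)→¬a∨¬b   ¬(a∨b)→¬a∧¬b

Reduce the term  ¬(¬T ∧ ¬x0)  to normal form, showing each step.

Answer: normal form = T  (in 3 steps)

Working:
  start: ¬(¬T ∧ ¬x0)
  →1  ¬¬T ∨ ¬¬x0
  →2  T ∨ ¬¬x0
  →3  T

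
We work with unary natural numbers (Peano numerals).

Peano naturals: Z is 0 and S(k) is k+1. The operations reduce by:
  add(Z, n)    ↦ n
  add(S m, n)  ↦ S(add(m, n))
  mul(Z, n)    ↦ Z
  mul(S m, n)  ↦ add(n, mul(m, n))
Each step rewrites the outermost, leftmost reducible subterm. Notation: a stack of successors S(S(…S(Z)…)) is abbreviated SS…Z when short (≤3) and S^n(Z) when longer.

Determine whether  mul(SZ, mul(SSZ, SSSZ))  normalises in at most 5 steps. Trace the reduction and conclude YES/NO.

Answer: NO — after 5 steps the term is S(add(S(add(SZ, mul(SZ, SSSZ))), mul(Z, mul(SSZ, SSSZ)))), not yet normal

Reduction:
  start: mul(SZ, mul(SSZ, SSSZ))
  →1  add(mul(SSZ, SSSZ), mul(Z, mul(SSZ, SSSZ)))
  →2  add(add(SSSZ, mul(SZ, SSSZ)), mul(Z, mul(SSZ, SSSZ)))
  →3  add(S(add(SSZ, mul(SZ, SSSZ))), mul(Z, mul(SSZ, SSSZ)))
  →4  S(add(add(SSZ, mul(SZ, SSSZ)), mul(Z, mul(SSZ, SSSZ))))
  →5  S(add(S(add(SZ, mul(SZ, SSSZ))), mul(Z, mul(SSZ, SSSZ))))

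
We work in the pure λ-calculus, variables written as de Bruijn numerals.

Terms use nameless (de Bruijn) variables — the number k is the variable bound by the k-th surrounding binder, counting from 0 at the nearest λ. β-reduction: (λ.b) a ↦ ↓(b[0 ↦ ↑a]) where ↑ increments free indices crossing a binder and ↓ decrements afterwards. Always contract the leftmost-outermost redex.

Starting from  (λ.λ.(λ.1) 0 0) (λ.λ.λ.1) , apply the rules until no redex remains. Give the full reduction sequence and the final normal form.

Answer: normal form = λ.0 0  (in 2 steps)

Reduction:
  start: (λ.λ.(λ.1) 0 0) (λ.λ.λ.1)
  step 1: λ.(λ.1) 0 0
  step 2: λ.0 0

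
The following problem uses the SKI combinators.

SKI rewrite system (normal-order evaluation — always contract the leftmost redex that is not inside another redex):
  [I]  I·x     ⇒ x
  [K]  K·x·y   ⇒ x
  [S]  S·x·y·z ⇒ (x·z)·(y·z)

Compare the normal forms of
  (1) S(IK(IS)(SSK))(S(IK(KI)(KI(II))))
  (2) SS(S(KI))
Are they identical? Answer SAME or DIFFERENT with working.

Term A:
  start: S(IK(IS)(SSK))(S(IK(KI)(KI(II))))
  [1] S(K(IS)(SSK))(S(IK(KI)(KI(II))))
  [2] S(IS)(S(IK(KI)(KI(II))))
  [3] SS(S(IK(KI)(KI(II))))
  [4] SS(S(K(KI)(KI(II))))
  [5] SS(S(KI))

Term B:
  start: SS(S(KI))

Answer: SAME — A ⇓ SS(S(KI)), B ⇓ SS(S(KI))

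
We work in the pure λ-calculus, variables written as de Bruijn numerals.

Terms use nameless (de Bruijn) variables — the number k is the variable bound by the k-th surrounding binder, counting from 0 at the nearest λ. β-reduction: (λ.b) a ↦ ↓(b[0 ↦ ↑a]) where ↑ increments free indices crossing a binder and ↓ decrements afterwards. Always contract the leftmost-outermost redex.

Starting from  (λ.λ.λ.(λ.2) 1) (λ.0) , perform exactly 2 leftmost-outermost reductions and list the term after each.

  start: (λ.λ.λ.(λ.2) 1) (λ.0)
  →1  λ.λ.(λ.2) 1
  →2  λ.λ.1

Answer: after 2 steps: λ.λ.1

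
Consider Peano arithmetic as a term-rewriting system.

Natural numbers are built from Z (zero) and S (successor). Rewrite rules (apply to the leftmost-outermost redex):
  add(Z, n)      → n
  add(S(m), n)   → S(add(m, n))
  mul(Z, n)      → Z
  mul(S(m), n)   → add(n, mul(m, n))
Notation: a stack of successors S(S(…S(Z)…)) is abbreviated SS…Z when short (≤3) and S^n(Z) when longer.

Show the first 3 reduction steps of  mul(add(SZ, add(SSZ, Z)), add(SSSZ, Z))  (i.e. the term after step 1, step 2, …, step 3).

  start: mul(add(SZ, add(SSZ, Z)), add(SSSZ, Z))
  →1  mul(S(add(Z, add(SSZ, Z))), add(SSSZ, Z))
  →2  add(add(SSSZ, Z), mul(add(Z, add(SSZ, Z)), add(SSSZ, Z)))
  →3  add(S(add(SSZ, Z)), mul(add(Z, add(SSZ, Z)), add(SSSZ, Z)))

Answer: after 3 steps: add(S(add(SSZ, Z)), mul(add(Z, add(SSZ, Z)), add(SSSZ, Z)))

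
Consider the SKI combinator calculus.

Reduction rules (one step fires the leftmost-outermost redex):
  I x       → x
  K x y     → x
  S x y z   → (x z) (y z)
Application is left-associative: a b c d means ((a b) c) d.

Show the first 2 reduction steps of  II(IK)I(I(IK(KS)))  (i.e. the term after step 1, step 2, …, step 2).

Answer: after 2 steps: IKI(I(IK(KS)))

Reduction:
  start: II(IK)I(I(IK(KS)))
  [1] I(IK)I(I(IK(KS)))
  [2] IKI(I(IK(KS)))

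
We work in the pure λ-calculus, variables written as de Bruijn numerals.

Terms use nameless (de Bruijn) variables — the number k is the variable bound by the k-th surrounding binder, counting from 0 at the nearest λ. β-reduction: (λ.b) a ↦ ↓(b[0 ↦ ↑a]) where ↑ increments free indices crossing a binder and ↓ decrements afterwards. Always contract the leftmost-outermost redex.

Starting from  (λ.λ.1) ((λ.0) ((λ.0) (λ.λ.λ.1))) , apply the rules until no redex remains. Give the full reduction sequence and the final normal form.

  start: (λ.λ.1) ((λ.0) ((λ.0) (λ.λ.λ.1)))
  step 1: λ.(λ.0) ((λ.0) (λ.λ.λ.1))
  step 2: λ.(λ.0) (λ.λ.λ.1)
  step 3: λ.λ.λ.λ.1

Answer: normal form = λ.λ.λ.λ.1  (in 3 steps)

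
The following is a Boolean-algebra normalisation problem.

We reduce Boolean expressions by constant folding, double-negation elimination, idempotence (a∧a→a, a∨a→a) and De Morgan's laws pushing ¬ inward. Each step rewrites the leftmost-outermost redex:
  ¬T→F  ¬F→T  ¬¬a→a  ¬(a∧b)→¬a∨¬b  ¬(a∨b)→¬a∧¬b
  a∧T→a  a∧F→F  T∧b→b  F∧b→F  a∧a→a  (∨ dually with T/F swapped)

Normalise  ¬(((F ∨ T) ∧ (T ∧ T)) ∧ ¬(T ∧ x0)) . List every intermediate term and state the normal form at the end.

Answer: normal form = x0  (in 13 steps)

Working:
  start: ¬(((F ∨ T) ∧ (T ∧ T)) ∧ ¬(T ∧ x0))
  [1] ¬((F ∨ T) ∧ (T ∧ T)) ∨ ¬¬(T ∧ x0)
  [2] (¬(F ∨ T) ∨ ¬(T ∧ T)) ∨ ¬¬(T ∧ x0)
  [3] ((¬F ∧ ¬T) ∨ ¬(T ∧ T)) ∨ ¬¬(T ∧ x0)
  [4] ((T ∧ ¬T) ∨ ¬(T ∧ T)) ∨ ¬¬(T ∧ x0)
  [5] (¬T ∨ ¬(T ∧ T)) ∨ ¬¬(T ∧ x0)
  [6] (F ∨ ¬(T ∧ T)) ∨ ¬¬(T ∧ x0)
  [7] ¬(T ∧ T) ∨ ¬¬(T ∧ x0)
  [8] (¬T ∨ ¬T) ∨ ¬¬(T ∧ x0)
  [9] ¬T ∨ ¬¬(T ∧ x0)
  [10] F ∨ ¬¬(T ∧ x0)
  [11] ¬¬(T ∧ x0)
  [12] T ∧ x0
  [13] x0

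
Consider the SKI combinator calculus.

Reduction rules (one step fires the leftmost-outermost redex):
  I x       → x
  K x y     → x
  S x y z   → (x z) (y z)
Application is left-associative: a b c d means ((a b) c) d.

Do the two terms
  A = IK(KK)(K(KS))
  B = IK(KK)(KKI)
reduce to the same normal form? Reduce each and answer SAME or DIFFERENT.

Answer: SAME — A ⇓ KK, B ⇓ KK

Derivation:
Term A:
  start: IK(KK)(K(KS))
  →1  K(KK)(K(KS))
  →2  KK

Term B:
  start: IK(KK)(KKI)
  →1  K(KK)(KKI)
  →2  KK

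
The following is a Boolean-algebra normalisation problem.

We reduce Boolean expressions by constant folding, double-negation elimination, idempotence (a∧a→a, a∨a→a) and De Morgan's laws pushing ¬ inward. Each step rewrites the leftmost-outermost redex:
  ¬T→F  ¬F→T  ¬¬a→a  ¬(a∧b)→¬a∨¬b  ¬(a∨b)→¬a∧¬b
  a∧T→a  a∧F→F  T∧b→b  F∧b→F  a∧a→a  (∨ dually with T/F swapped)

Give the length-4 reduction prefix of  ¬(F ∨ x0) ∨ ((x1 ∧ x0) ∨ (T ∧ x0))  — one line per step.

  start: ¬(F ∨ x0) ∨ ((x1 ∧ x0) ∨ (T ∧ x0))
  →1  (¬F ∧ ¬x0) ∨ ((x1 ∧ x0) ∨ (T ∧ x0))
  →2  (T ∧ ¬x0) ∨ ((x1 ∧ x0) ∨ (T ∧ x0))
  →3  ¬x0 ∨ ((x1 ∧ x0) ∨ (T ∧ x0))
  →4  ¬x0 ∨ ((x1 ∧ x0) ∨ x0)

Answer: after 4 steps: ¬x0 ∨ ((x1 ∧ x0) ∨ x0)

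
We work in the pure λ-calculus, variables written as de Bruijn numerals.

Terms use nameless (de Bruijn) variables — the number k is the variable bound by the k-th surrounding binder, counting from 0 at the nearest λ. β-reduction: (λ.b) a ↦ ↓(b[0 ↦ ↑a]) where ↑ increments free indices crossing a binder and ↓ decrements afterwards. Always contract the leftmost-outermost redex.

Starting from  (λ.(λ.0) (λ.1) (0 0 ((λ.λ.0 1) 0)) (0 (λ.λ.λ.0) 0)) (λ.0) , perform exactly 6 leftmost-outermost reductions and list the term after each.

  start: (λ.(λ.0) (λ.1) (0 0 ((λ.λ.0 1) 0)) (0 (λ.λ.λ.0) 0)) (λ.0)
  [1] (λ.0) (λ.λ.0) ((λ.0) (λ.0) ((λ.λ.0 1) (λ.0))) ((λ.0) (λ.λ.λ.0) (λ.0))
  [2] (λ.λ.0) ((λ.0) (λ.0) ((λ.λ.0 1) (λ.0))) ((λ.0) (λ.λ.λ.0) (λ.0))
  [3] (λ.0) ((λ.0) (λ.λ.λ.0) (λ.0))
  [4] (λ.0) (λ.λ.λ.0) (λ.0)
  [5] (λ.λ.λ.0) (λ.0)
  [6] λ.λ.0

Answer: after 6 steps: λ.λ.0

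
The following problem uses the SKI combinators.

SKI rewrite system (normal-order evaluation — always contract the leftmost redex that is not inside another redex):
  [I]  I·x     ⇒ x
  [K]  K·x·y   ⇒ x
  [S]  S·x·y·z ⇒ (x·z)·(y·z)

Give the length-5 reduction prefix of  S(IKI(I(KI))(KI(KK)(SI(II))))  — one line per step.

Answer: after 5 steps: S(SI(II))

Derivation:
  start: S(IKI(I(KI))(KI(KK)(SI(II))))
  →1  S(KI(I(KI))(KI(KK)(SI(II))))
  →2  S(I(KI(KK)(SI(II))))
  →3  S(KI(KK)(SI(II)))
  →4  S(I(SI(II)))
  →5  S(SI(II))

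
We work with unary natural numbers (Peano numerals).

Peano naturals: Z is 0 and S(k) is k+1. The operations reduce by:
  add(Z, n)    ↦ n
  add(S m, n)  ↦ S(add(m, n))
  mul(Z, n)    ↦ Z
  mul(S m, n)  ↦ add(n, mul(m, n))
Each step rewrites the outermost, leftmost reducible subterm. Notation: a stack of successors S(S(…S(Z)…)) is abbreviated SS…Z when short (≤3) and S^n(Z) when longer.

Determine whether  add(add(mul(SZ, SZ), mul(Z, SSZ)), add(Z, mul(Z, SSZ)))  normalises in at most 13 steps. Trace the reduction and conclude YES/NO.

  start: add(add(mul(SZ, SZ), mul(Z, SSZ)), add(Z, mul(Z, SSZ)))
  →1  add(add(add(SZ, mul(Z, SZ)), mul(Z, SSZ)), add(Z, mul(Z, SSZ)))
  →2  add(add(S(add(Z, mul(Z, SZ))), mul(Z, SSZ)), add(Z, mul(Z, SSZ)))
  →3  add(S(add(add(Z, mul(Z, SZ)), mul(Z, SSZ))), add(Z, mul(Z, SSZ)))
  →4  S(add(add(add(Z, mul(Z, SZ)), mul(Z, SSZ)), add(Z, mul(Z, SSZ))))
  →5  S(add(add(mul(Z, SZ), mul(Z, SSZ)), add(Z, mul(Z, SSZ))))
  →6  S(add(add(Z, mul(Z, SSZ)), add(Z, mul(Z, SSZ))))
  →7  S(add(mul(Z, SSZ), add(Z, mul(Z, SSZ))))
  →8  S(add(Z, add(Z, mul(Z, SSZ))))
  →9  S(add(Z, mul(Z, SSZ)))
  →10  S(mul(Z, SSZ))
  →11  SZ

Answer: YES — reaches normal form SZ in 11 ≤ 13 steps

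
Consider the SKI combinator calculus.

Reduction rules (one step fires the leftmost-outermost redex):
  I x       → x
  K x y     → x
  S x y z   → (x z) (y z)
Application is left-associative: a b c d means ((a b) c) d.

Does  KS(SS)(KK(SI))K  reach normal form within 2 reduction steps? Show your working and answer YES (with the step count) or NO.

  start: KS(SS)(KK(SI))K
  step 1: S(KK(SI))K
  step 2: SKK

Answer: YES — reaches normal form SKK in 2 ≤ 2 steps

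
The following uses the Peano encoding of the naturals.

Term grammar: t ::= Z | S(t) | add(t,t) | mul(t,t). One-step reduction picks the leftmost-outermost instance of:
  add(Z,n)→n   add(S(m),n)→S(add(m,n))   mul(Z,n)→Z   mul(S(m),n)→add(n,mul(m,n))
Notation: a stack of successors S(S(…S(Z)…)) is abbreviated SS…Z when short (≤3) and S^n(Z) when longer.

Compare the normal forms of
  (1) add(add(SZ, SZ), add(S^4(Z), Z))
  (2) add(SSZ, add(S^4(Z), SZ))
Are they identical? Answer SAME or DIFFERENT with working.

Term A:
  start: add(add(SZ, SZ), add(S^4(Z), Z))
  [1] add(S(add(Z, SZ)), add(S^4(Z), Z))
  [2] S(add(add(Z, SZ), add(S^4(Z), Z)))
  [3] S(add(SZ, add(S^4(Z), Z)))
  [4] S(S(add(Z, add(S^4(Z), Z))))
  [5] S(S(add(S^4(Z), Z)))
  [6] S(S(S(add(SSSZ, Z))))
  [7] S(S(S(S(add(SSZ, Z)))))
  [8] S(S(S(S(S(add(SZ, Z))))))
  [9] S(S(S(S(S(S(add(Z, Z)))))))
  [10] S^6(Z)

Term B:
  start: add(SSZ, add(S^4(Z), SZ))
  [1] S(add(SZ, add(S^4(Z), SZ)))
  [2] S(S(add(Z, add(S^4(Z), SZ))))
  [3] S(S(add(S^4(Z), SZ)))
  [4] S(S(S(add(SSSZ, SZ))))
  [5] S(S(S(S(add(SSZ, SZ)))))
  [6] S(S(S(S(S(add(SZ, SZ))))))
  [7] S(S(S(S(S(S(add(Z, SZ)))))))
  [8] S^7(Z)

Answer: DIFFERENT — A ⇓ S^6(Z), B ⇓ S^7(Z)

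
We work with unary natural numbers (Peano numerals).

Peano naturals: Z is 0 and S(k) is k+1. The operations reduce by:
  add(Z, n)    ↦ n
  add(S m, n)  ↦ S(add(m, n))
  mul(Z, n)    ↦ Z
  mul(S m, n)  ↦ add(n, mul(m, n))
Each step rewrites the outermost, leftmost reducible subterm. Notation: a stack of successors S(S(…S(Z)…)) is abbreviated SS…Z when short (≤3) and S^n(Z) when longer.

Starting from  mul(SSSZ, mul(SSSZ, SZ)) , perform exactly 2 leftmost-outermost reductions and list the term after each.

  start: mul(SSSZ, mul(SSSZ, SZ))
  [1] add(mul(SSSZ, SZ), mul(SSZ, mul(SSSZ, SZ)))
  [2] add(add(SZ, mul(SSZ, SZ)), mul(SSZ, mul(SSSZ, SZ)))

Answer: after 2 steps: add(add(SZ, mul(SSZ, SZ)), mul(SSZ, mul(SSSZ, SZ)))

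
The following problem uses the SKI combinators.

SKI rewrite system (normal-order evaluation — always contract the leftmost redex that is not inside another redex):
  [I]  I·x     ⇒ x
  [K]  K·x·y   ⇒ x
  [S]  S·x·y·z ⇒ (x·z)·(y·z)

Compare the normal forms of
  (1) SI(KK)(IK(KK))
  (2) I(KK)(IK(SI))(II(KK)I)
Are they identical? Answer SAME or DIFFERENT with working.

Answer: SAME — A ⇓ KK, B ⇓ KK

Reduction:
Term A:
  start: SI(KK)(IK(KK))
  →1  I(IK(KK))(KK(IK(KK)))
  →2  IK(KK)(KK(IK(KK)))
  →3  K(KK)(KK(IK(KK)))
  →4  KK

Term B:
  start: I(KK)(IK(SI))(II(KK)I)
  →1  KK(IK(SI))(II(KK)I)
  →2  K(II(KK)I)
  →3  K(I(KK)I)
  →4  K(KKI)
  →5  KK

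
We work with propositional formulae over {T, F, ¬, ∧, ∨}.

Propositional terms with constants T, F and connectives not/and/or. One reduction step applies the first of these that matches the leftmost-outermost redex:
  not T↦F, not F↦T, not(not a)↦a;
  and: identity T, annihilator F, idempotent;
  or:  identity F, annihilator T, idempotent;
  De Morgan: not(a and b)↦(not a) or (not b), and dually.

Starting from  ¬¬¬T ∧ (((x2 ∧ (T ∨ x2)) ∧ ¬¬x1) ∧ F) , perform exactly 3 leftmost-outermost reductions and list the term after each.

  start: ¬¬¬T ∧ (((x2 ∧ (T ∨ x2)) ∧ ¬¬x1) ∧ F)
  [1] ¬T ∧ (((x2 ∧ (T ∨ x2)) ∧ ¬¬x1) ∧ F)
  [2] F ∧ (((x2 ∧ (T ∨ x2)) ∧ ¬¬x1) ∧ F)
  [3] F

Answer: after 3 steps: F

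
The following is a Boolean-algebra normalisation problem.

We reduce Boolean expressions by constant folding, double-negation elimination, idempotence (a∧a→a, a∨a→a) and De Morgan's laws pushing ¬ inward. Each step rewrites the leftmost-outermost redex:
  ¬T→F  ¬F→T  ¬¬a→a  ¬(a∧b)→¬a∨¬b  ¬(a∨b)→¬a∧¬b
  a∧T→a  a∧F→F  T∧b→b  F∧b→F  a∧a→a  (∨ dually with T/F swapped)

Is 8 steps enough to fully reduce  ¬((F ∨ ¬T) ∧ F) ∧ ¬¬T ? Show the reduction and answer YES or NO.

Answer: YES — reaches normal form T in 8 ≤ 8 steps

Derivation:
  start: ¬((F ∨ ¬T) ∧ F) ∧ ¬¬T
  [1] (¬(F ∨ ¬T) ∨ ¬F) ∧ ¬¬T
  [2] ((¬F ∧ ¬¬T) ∨ ¬F) ∧ ¬¬T
  [3] ((T ∧ ¬¬T) ∨ ¬F) ∧ ¬¬T
  [4] (¬¬T ∨ ¬F) ∧ ¬¬T
  [5] (T ∨ ¬F) ∧ ¬¬T
  [6] T ∧ ¬¬T
  [7] ¬¬T
  [8] T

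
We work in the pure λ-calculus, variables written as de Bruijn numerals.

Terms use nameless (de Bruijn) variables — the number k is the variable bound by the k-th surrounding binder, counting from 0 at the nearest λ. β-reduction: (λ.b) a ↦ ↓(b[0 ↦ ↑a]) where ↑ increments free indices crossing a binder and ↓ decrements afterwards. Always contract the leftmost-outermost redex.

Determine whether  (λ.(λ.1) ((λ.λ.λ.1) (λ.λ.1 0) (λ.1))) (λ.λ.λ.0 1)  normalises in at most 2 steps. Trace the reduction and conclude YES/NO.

Answer: YES — reaches normal form λ.λ.λ.0 1 in 2 ≤ 2 steps

Working:
  start: (λ.(λ.1) ((λ.λ.λ.1) (λ.λ.1 0) (λ.1))) (λ.λ.λ.0 1)
  [1] (λ.λ.λ.λ.0 1) ((λ.λ.λ.1) (λ.λ.1 0) (λ.λ.λ.λ.0 1))
  [2] λ.λ.λ.0 1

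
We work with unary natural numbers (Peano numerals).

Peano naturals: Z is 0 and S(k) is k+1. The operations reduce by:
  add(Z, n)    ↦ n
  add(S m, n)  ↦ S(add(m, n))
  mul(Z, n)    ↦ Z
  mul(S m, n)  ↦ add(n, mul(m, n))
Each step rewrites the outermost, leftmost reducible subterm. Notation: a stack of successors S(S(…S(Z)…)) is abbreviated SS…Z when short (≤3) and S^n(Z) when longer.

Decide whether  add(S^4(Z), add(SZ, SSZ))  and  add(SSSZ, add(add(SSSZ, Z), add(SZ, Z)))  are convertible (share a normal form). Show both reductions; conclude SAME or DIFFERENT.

Term A:
  start: add(S^4(Z), add(SZ, SSZ))
  →1  S(add(SSSZ, add(SZ, SSZ)))
  →2  S(S(add(SSZ, add(SZ, SSZ))))
  →3  S(S(S(add(SZ, add(SZ, SSZ)))))
  →4  S(S(S(S(add(Z, add(SZ, SSZ))))))
  →5  S(S(S(S(add(SZ, SSZ)))))
  →6  S(S(S(S(S(add(Z, SSZ))))))
  →7  S^7(Z)

Term B:
  start: add(SSSZ, add(add(SSSZ, Z), add(SZ, Z)))
  →1  S(add(SSZ, add(add(SSSZ, Z), add(SZ, Z))))
  →2  S(S(add(SZ, add(add(SSSZ, Z), add(SZ, Z)))))
  →3  S(S(S(add(Z, add(add(SSSZ, Z), add(SZ, Z))))))
  →4  S(S(S(add(add(SSSZ, Z), add(SZ, Z)))))
  →5  S(S(S(add(S(add(SSZ, Z)), add(SZ, Z)))))
  →6  S(S(S(S(add(add(SSZ, Z), add(SZ, Z))))))
  →7  S(S(S(S(add(S(add(SZ, Z)), add(SZ, Z))))))
  →8  S(S(S(S(S(add(add(SZ, Z), add(SZ, Z)))))))
  →9  S(S(S(S(S(add(S(add(Z, Z)), add(SZ, Z)))))))
  →10  S(S(S(S(S(S(add(add(Z, Z), add(SZ, Z))))))))
  →11  S(S(S(S(S(S(add(Z, add(SZ, Z))))))))
  →12  S(S(S(S(S(S(add(SZ, Z)))))))
  →13  S(S(S(S(S(S(S(add(Z, Z))))))))
  →14  S^7(Z)

Answer: SAME — A ⇓ S^7(Z), B ⇓ S^7(Z)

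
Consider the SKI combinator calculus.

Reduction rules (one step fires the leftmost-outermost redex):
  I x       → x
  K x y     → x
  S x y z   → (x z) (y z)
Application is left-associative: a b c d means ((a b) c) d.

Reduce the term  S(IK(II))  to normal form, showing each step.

Answer: normal form = S(KI)  (in 2 steps)

Reduction:
  start: S(IK(II))
  →1  S(K(II))
  →2  S(KI)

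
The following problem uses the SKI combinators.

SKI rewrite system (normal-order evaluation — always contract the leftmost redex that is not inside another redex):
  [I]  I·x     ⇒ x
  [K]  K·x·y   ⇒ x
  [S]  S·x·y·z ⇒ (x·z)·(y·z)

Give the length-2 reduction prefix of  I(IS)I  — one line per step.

  start: I(IS)I
  [1] ISI
  [2] SI

Answer: after 2 steps: SI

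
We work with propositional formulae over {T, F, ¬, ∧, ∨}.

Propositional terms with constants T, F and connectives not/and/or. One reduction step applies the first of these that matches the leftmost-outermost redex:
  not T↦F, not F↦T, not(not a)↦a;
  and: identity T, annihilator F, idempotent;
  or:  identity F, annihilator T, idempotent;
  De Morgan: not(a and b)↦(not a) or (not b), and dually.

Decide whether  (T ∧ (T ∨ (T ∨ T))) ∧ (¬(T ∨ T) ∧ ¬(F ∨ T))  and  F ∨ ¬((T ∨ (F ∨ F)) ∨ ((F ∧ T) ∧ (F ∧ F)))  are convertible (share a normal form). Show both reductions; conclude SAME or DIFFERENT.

Term A:
  start: (T ∧ (T ∨ (T ∨ T))) ∧ (¬(T ∨ T) ∧ ¬(F ∨ T))
  step 1: (T ∨ (T ∨ T)) ∧ (¬(T ∨ T) ∧ ¬(F ∨ T))
  step 2: T ∧ (¬(T ∨ T) ∧ ¬(F ∨ T))
  step 3: ¬(T ∨ T) ∧ ¬(F ∨ T)
  step 4: (¬T ∧ ¬T) ∧ ¬(F ∨ T)
  step 5: ¬T ∧ ¬(F ∨ T)
  step 6: F ∧ ¬(F ∨ T)
  step 7: F

Term B:
  start: F ∨ ¬((T ∨ (F ∨ F)) ∨ ((F ∧ T) ∧ (F ∧ F)))
  step 1: ¬((T ∨ (F ∨ F)) ∨ ((F ∧ T) ∧ (F ∧ F)))
  step 2: ¬(T ∨ (F ∨ F)) ∧ ¬((F ∧ T) ∧ (F ∧ F))
  step 3: (¬T ∧ ¬(F ∨ F)) ∧ ¬((F ∧ T) ∧ (F ∧ F))
  step 4: (F ∧ ¬(F ∨ F)) ∧ ¬((F ∧ T) ∧ (F ∧ F))
  step 5: F ∧ ¬((F ∧ T) ∧ (F ∧ F))
  step 6: F

Answer: SAME — A ⇓ F, B ⇓ F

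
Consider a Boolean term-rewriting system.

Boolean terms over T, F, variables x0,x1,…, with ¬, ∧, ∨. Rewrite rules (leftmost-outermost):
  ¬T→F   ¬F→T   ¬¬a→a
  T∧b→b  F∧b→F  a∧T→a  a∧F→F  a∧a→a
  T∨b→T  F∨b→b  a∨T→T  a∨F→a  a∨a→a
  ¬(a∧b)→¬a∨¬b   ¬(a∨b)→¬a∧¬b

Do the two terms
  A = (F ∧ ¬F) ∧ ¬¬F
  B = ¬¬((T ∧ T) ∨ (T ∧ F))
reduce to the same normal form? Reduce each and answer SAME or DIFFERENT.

Term A:
  start: (F ∧ ¬F) ∧ ¬¬F
  step 1: F ∧ ¬¬F
  step 2: F

Term B:
  start: ¬¬((T ∧ T) ∨ (T ∧ F))
  step 1: (T ∧ T) ∨ (T ∧ F)
  step 2: T ∨ (T ∧ F)
  step 3: T

Answer: DIFFERENT — A ⇓ F, B ⇓ T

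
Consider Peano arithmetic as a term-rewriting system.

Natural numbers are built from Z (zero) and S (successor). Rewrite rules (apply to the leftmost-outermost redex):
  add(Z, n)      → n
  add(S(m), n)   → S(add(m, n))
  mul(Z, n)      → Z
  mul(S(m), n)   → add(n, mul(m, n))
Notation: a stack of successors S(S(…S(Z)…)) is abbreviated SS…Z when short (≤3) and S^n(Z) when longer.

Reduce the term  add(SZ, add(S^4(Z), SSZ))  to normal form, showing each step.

  start: add(SZ, add(S^4(Z), SSZ))
  step 1: S(add(Z, add(S^4(Z), SSZ)))
  step 2: S(add(S^4(Z), SSZ))
  step 3: S(S(add(SSSZ, SSZ)))
  step 4: S(S(S(add(SSZ, SSZ))))
  step 5: S(S(S(S(add(SZ, SSZ)))))
  step 6: S(S(S(S(S(add(Z, SSZ))))))
  step 7: S^7(Z)

Answer: normal form = S^7(Z)  (in 7 steps)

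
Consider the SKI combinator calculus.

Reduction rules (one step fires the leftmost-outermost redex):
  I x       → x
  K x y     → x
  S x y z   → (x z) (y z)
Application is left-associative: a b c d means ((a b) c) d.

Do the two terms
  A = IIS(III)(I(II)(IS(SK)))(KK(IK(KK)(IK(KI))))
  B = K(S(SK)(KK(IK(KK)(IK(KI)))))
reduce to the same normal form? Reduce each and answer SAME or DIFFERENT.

Answer: SAME — A ⇓ K(S(SK)K), B ⇓ K(S(SK)K)

Derivation:
Term A:
  start: IIS(III)(I(II)(IS(SK)))(KK(IK(KK)(IK(KI))))
  →1  IS(III)(I(II)(IS(SK)))(KK(IK(KK)(IK(KI))))
  →2  S(III)(I(II)(IS(SK)))(KK(IK(KK)(IK(KI))))
  →3  III(KK(IK(KK)(IK(KI))))(I(II)(IS(SK))(KK(IK(KK)(IK(KI)))))
  →4  II(KK(IK(KK)(IK(KI))))(I(II)(IS(SK))(KK(IK(KK)(IK(KI)))))
  →5  I(KK(IK(KK)(IK(KI))))(I(II)(IS(SK))(KK(IK(KK)(IK(KI)))))
  →6  KK(IK(KK)(IK(KI)))(I(II)(IS(SK))(KK(IK(KK)(IK(KI)))))
  →7  K(I(II)(IS(SK))(KK(IK(KK)(IK(KI)))))
  →8  K(II(IS(SK))(KK(IK(KK)(IK(KI)))))
  →9  K(I(IS(SK))(KK(IK(KK)(IK(KI)))))
  →10  K(IS(SK)(KK(IK(KK)(IK(KI)))))
  →11  K(S(SK)(KK(IK(KK)(IK(KI)))))
  →12  K(S(SK)K)

Term B:
  start: K(S(SK)(KK(IK(KK)(IK(KI)))))
  →1  K(S(SK)K)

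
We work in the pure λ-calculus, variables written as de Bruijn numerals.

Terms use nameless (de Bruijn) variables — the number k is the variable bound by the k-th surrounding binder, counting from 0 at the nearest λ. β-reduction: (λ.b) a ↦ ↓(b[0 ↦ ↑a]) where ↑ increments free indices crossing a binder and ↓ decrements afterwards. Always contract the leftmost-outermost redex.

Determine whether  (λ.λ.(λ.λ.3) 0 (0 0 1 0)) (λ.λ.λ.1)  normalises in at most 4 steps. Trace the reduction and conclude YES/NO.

  start: (λ.λ.(λ.λ.3) 0 (0 0 1 0)) (λ.λ.λ.1)
  [1] λ.(λ.λ.λ.λ.λ.1) 0 (0 0 (λ.λ.λ.1) 0)
  [2] λ.(λ.λ.λ.λ.1) (0 0 (λ.λ.λ.1) 0)
  [3] λ.λ.λ.λ.1

Answer: YES — reaches normal form λ.λ.λ.λ.1 in 3 ≤ 4 steps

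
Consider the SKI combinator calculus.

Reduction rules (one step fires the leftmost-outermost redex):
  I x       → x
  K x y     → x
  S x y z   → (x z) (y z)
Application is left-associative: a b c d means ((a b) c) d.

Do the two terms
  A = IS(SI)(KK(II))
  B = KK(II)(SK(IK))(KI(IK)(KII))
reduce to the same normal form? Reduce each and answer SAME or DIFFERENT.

Term A:
  start: IS(SI)(KK(II))
  →1  S(SI)(KK(II))
  →2  S(SI)K

Term B:
  start: KK(II)(SK(IK))(KI(IK)(KII))
  →1  K(SK(IK))(KI(IK)(KII))
  →2  SK(IK)
  →3  SKK

Answer: DIFFERENT — A ⇓ S(SI)K, B ⇓ SKK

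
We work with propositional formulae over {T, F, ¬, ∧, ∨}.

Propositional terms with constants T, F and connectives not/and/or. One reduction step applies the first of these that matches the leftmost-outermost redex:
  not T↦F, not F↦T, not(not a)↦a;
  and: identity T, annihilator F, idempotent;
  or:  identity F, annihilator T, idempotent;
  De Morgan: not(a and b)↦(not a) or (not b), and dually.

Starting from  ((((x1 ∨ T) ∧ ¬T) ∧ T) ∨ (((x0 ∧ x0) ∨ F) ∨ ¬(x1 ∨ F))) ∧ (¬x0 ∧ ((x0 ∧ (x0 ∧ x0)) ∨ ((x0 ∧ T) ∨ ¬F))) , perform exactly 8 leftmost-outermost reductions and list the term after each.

Answer: after 8 steps: (x0 ∨ (¬x1 ∧ ¬F)) ∧ (¬x0 ∧ ((x0 ∧ (x0 ∧ x0)) ∨ ((x0 ∧ T) ∨ ¬F)))

Reduction:
  start: ((((x1 ∨ T) ∧ ¬T) ∧ T) ∨ (((x0 ∧ x0) ∨ F) ∨ ¬(x1 ∨ F))) ∧ (¬x0 ∧ ((x0 ∧ (x0 ∧ x0)) ∨ ((x0 ∧ T) ∨ ¬F)))
  →1  (((x1 ∨ T) ∧ ¬T) ∨ (((x0 ∧ x0) ∨ F) ∨ ¬(x1 ∨ F))) ∧ (¬x0 ∧ ((x0 ∧ (x0 ∧ x0)) ∨ ((x0 ∧ T) ∨ ¬F)))
  →2  ((T ∧ ¬T) ∨ (((x0 ∧ x0) ∨ F) ∨ ¬(x1 ∨ F))) ∧ (¬x0 ∧ ((x0 ∧ (x0 ∧ x0)) ∨ ((x0 ∧ T) ∨ ¬F)))
  →3  (¬T ∨ (((x0 ∧ x0) ∨ F) ∨ ¬(x1 ∨ F))) ∧ (¬x0 ∧ ((x0 ∧ (x0 ∧ x0)) ∨ ((x0 ∧ T) ∨ ¬F)))
  →4  (F ∨ (((x0 ∧ x0) ∨ F) ∨ ¬(x1 ∨ F))) ∧ (¬x0 ∧ ((x0 ∧ (x0 ∧ x0)) ∨ ((x0 ∧ T) ∨ ¬F)))
  →5  (((x0 ∧ x0) ∨ F) ∨ ¬(x1 ∨ F)) ∧ (¬x0 ∧ ((x0 ∧ (x0 ∧ x0)) ∨ ((x0 ∧ T) ∨ ¬F)))
  →6  ((x0 ∧ x0) ∨ ¬(x1 ∨ F)) ∧ (¬x0 ∧ ((x0 ∧ (x0 ∧ x0)) ∨ ((x0 ∧ T) ∨ ¬F)))
  →7  (x0 ∨ ¬(x1 ∨ F)) ∧ (¬x0 ∧ ((x0 ∧ (x0 ∧ x0)) ∨ ((x0 ∧ T) ∨ ¬F)))
  →8  (x0 ∨ (¬x1 ∧ ¬F)) ∧ (¬x0 ∧ ((x0 ∧ (x0 ∧ x0)) ∨ ((x0 ∧ T) ∨ ¬F)))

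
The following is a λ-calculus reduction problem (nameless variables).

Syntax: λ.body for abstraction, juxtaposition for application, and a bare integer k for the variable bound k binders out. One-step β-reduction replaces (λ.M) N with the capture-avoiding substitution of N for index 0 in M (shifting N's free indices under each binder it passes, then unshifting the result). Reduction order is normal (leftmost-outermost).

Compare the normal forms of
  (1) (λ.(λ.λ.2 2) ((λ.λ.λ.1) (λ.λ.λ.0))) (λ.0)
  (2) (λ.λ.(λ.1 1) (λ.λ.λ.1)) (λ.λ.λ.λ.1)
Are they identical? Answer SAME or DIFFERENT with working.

Answer: DIFFERENT — A ⇓ λ.λ.0, B ⇓ λ.0 0

Reduction:
Term A:
  start: (λ.(λ.λ.2 2) ((λ.λ.λ.1) (λ.λ.λ.0))) (λ.0)
  [1] (λ.λ.(λ.0) (λ.0)) ((λ.λ.λ.1) (λ.λ.λ.0))
  [2] λ.(λ.0) (λ.0)
  [3] λ.λ.0

Term B:
  start: (λ.λ.(λ.1 1) (λ.λ.λ.1)) (λ.λ.λ.λ.1)
  [1] λ.(λ.1 1) (λ.λ.λ.1)
  [2] λ.0 0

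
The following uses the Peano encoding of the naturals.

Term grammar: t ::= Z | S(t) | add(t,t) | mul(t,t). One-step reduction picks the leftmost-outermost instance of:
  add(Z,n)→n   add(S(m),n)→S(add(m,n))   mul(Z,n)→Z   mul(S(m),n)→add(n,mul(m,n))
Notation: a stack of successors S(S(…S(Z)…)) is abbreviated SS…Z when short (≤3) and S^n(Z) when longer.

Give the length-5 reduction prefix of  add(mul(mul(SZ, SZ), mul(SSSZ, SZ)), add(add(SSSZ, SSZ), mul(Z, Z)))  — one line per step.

Answer: after 5 steps: add(add(S(add(Z, mul(SSZ, SZ))), mul(add(Z, mul(Z, SZ)), mul(SSSZ, SZ))), add(add(SSSZ, SSZ), mul(Z, Z)))

Derivation:
  start: add(mul(mul(SZ, SZ), mul(SSSZ, SZ)), add(add(SSSZ, SSZ), mul(Z, Z)))
  step 1: add(mul(add(SZ, mul(Z, SZ)), mul(SSSZ, SZ)), add(add(SSSZ, SSZ), mul(Z, Z)))
  step 2: add(mul(S(add(Z, mul(Z, SZ))), mul(SSSZ, SZ)), add(add(SSSZ, SSZ), mul(Z, Z)))
  step 3: add(add(mul(SSSZ, SZ), mul(add(Z, mul(Z, SZ)), mul(SSSZ, SZ))), add(add(SSSZ, SSZ), mul(Z, Z)))
  step 4: add(add(add(SZ, mul(SSZ, SZ)), mul(add(Z, mul(Z, SZ)), mul(SSSZ, SZ))), add(add(SSSZ, SSZ), mul(Z, Z)))
  step 5: add(add(S(add(Z, mul(SSZ, SZ))), mul(add(Z, mul(Z, SZ)), mul(SSSZ, SZ))), add(add(SSSZ, SSZ), mul(Z, Z)))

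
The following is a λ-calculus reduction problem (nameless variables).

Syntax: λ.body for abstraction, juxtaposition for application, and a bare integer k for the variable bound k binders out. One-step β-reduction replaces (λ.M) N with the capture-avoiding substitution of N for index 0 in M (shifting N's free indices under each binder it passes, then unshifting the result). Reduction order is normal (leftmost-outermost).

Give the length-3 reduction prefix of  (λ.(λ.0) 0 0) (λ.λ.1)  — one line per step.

  start: (λ.(λ.0) 0 0) (λ.λ.1)
  step 1: (λ.0) (λ.λ.1) (λ.λ.1)
  step 2: (λ.λ.1) (λ.λ.1)
  step 3: λ.λ.λ.1

Answer: after 3 steps: λ.λ.λ.1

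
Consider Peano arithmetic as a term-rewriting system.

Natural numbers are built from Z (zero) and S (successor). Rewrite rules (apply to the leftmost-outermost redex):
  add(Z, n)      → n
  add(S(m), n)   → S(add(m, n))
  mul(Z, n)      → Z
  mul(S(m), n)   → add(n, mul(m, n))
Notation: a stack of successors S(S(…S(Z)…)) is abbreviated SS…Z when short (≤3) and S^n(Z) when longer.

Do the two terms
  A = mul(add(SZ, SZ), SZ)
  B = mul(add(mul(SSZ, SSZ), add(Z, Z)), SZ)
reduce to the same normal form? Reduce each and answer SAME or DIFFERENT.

Term A:
  start: mul(add(SZ, SZ), SZ)
  →1  mul(S(add(Z, SZ)), SZ)
  →2  add(SZ, mul(add(Z, SZ), SZ))
  →3  S(add(Z, mul(add(Z, SZ), SZ)))
  →4  S(mul(add(Z, SZ), SZ))
  →5  S(mul(SZ, SZ))
  →6  S(add(SZ, mul(Z, SZ)))
  →7  S(S(add(Z, mul(Z, SZ))))
  →8  S(S(mul(Z, SZ)))
  →9  SSZ

Term B:
  start: mul(add(mul(SSZ, SSZ), add(Z, Z)), SZ)
  →1  mul(add(add(SSZ, mul(SZ, SSZ)), add(Z, Z)), SZ)
  →2  mul(add(S(add(SZ, mul(SZ, SSZ))), add(Z, Z)), SZ)
  →3  mul(S(add(add(SZ, mul(SZ, SSZ)), add(Z, Z))), SZ)
  →4  add(SZ, mul(add(add(SZ, mul(SZ, SSZ)), add(Z, Z)), SZ))
  →5  S(add(Z, mul(add(add(SZ, mul(SZ, SSZ)), add(Z, Z)), SZ)))
  →6  S(mul(add(add(SZ, mul(SZ, SSZ)), add(Z, Z)), SZ))
  →7  S(mul(add(S(add(Z, mul(SZ, SSZ))), add(Z, Z)), SZ))
  →8  S(mul(S(add(add(Z, mul(SZ, SSZ)), add(Z, Z))), SZ))
  →9  S(add(SZ, mul(add(add(Z, mul(SZ, SSZ)), add(Z, Z)), SZ)))
  →10  S(S(add(Z, mul(add(add(Z, mul(SZ, SSZ)), add(Z, Z)), SZ))))
  →11  S(S(mul(add(add(Z, mul(SZ, SSZ)), add(Z, Z)), SZ)))
  →12  S(S(mul(add(mul(SZ, SSZ), add(Z, Z)), SZ)))
  →13  S(S(mul(add(add(SSZ, mul(Z, SSZ)), add(Z, Z)), SZ)))
  →14  S(S(mul(add(S(add(SZ, mul(Z, SSZ))), add(Z, Z)), SZ)))
  →15  S(S(mul(S(add(add(SZ, mul(Z, SSZ)), add(Z, Z))), SZ)))
  →16  S(S(add(SZ, mul(add(add(SZ, mul(Z, SSZ)), add(Z, Z)), SZ))))
  →17  S(S(S(add(Z, mul(add(add(SZ, mul(Z, SSZ)), add(Z, Z)), SZ)))))
  →18  S(S(S(mul(add(add(SZ, mul(Z, SSZ)), add(Z, Z)), SZ))))
  →19  S(S(S(mul(add(S(add(Z, mul(Z, SSZ))), add(Z, Z)), SZ))))
  →20  S(S(S(mul(S(add(add(Z, mul(Z, SSZ)), add(Z, Z))), SZ))))
  →21  S(S(S(add(SZ, mul(add(add(Z, mul(Z, SSZ)), add(Z, Z)), SZ)))))
  →22  S(S(S(S(add(Z, mul(add(add(Z, mul(Z, SSZ)), add(Z, Z)), SZ))))))
  →23  S(S(S(S(mul(add(add(Z, mul(Z, SSZ)), add(Z, Z)), SZ)))))
  →24  S(S(S(S(mul(add(mul(Z, SSZ), add(Z, Z)), SZ)))))
  →25  S(S(S(S(mul(add(Z, add(Z, Z)), SZ)))))
  →26  S(S(S(S(mul(add(Z, Z), SZ)))))
  →27  S(S(S(S(mul(Z, SZ)))))
  →28  S^4(Z)

Answer: DIFFERENT — A ⇓ SSZ, B ⇓ S^4(Z)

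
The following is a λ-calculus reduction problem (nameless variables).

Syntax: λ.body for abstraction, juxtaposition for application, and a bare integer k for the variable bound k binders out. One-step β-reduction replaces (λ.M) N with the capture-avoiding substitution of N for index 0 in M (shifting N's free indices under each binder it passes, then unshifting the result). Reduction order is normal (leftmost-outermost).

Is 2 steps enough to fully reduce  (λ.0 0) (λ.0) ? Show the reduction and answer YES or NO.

Answer: YES — reaches normal form λ.0 in 2 ≤ 2 steps

Derivation:
  start: (λ.0 0) (λ.0)
  step 1: (λ.0) (λ.0)
  step 2: λ.0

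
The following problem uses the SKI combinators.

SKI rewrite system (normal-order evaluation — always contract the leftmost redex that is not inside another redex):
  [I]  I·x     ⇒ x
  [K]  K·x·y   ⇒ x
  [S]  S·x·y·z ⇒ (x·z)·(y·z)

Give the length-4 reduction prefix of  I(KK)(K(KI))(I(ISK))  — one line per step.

Answer: after 4 steps: K(SK)

Working:
  start: I(KK)(K(KI))(I(ISK))
  →1  KK(K(KI))(I(ISK))
  →2  K(I(ISK))
  →3  K(ISK)
  →4  K(SK)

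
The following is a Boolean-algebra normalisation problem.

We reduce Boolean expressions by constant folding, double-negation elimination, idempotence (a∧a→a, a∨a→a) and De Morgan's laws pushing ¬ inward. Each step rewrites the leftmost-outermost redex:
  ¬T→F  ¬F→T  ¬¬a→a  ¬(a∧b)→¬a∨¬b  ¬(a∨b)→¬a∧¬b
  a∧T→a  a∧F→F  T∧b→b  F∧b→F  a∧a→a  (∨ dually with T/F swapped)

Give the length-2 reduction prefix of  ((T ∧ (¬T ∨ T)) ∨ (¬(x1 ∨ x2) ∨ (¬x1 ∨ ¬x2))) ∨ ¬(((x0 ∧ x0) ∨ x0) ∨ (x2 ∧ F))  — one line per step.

  start: ((T ∧ (¬T ∨ T)) ∨ (¬(x1 ∨ x2) ∨ (¬x1 ∨ ¬x2))) ∨ ¬(((x0 ∧ x0) ∨ x0) ∨ (x2 ∧ F))
  [1] ((¬T ∨ T) ∨ (¬(x1 ∨ x2) ∨ (¬x1 ∨ ¬x2))) ∨ ¬(((x0 ∧ x0) ∨ x0) ∨ (x2 ∧ F))
  [2] (T ∨ (¬(x1 ∨ x2) ∨ (¬x1 ∨ ¬x2))) ∨ ¬(((x0 ∧ x0) ∨ x0) ∨ (x2 ∧ F))

Answer: after 2 steps: (T ∨ (¬(x1 ∨ x2) ∨ (¬x1 ∨ ¬x2))) ∨ ¬(((x0 ∧ x0) ∨ x0) ∨ (x2 ∧ F))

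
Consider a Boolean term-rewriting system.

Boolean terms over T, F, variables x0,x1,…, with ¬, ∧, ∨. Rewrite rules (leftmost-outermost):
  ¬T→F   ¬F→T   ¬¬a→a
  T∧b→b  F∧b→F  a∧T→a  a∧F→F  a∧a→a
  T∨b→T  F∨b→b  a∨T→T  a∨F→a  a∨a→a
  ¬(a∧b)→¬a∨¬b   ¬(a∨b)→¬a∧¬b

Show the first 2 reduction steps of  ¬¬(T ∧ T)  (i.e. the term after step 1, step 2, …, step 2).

Answer: after 2 steps: T

Reduction:
  start: ¬¬(T ∧ T)
  [1] T ∧ T
  [2] T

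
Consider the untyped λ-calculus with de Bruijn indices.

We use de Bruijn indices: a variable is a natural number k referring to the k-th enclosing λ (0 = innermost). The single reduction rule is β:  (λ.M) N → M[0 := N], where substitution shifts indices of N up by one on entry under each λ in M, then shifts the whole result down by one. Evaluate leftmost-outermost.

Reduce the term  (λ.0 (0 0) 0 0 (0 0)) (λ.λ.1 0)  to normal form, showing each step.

  start: (λ.0 (0 0) 0 0 (0 0)) (λ.λ.1 0)
  →1  (λ.λ.1 0) ((λ.λ.1 0) (λ.λ.1 0)) (λ.λ.1 0) (λ.λ.1 0) ((λ.λ.1 0) (λ.λ.1 0))
  →2  (λ.(λ.λ.1 0) (λ.λ.1 0) 0) (λ.λ.1 0) (λ.λ.1 0) ((λ.λ.1 0) (λ.λ.1 0))
  →3  (λ.λ.1 0) (λ.λ.1 0) (λ.λ.1 0) (λ.λ.1 0) ((λ.λ.1 0) (λ.λ.1 0))
  →4  (λ.(λ.λ.1 0) 0) (λ.λ.1 0) (λ.λ.1 0) ((λ.λ.1 0) (λ.λ.1 0))
  →5  (λ.λ.1 0) (λ.λ.1 0) (λ.λ.1 0) ((λ.λ.1 0) (λ.λ.1 0))
  →6  (λ.(λ.λ.1 0) 0) (λ.λ.1 0) ((λ.λ.1 0) (λ.λ.1 0))
  →7  (λ.λ.1 0) (λ.λ.1 0) ((λ.λ.1 0) (λ.λ.1 0))
  →8  (λ.(λ.λ.1 0) 0) ((λ.λ.1 0) (λ.λ.1 0))
  →9  (λ.λ.1 0) ((λ.λ.1 0) (λ.λ.1 0))
  →10  λ.(λ.λ.1 0) (λ.λ.1 0) 0
  →11  λ.(λ.(λ.λ.1 0) 0) 0
  →12  λ.(λ.λ.1 0) 0
  →13  λ.λ.1 0

Answer: normal form = λ.λ.1 0  (in 13 steps)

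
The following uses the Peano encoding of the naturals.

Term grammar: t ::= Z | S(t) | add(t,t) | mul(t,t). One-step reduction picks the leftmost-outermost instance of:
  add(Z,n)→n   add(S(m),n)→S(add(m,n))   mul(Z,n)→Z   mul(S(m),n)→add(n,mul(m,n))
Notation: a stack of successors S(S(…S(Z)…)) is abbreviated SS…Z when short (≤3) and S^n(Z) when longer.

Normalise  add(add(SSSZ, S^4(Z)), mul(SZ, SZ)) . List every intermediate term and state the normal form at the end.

Answer: normal form = S^8(Z)  (in 16 steps)

Working:
  start: add(add(SSSZ, S^4(Z)), mul(SZ, SZ))
  step 1: add(S(add(SSZ, S^4(Z))), mul(SZ, SZ))
  step 2: S(add(add(SSZ, S^4(Z)), mul(SZ, SZ)))
  step 3: S(add(S(add(SZ, S^4(Z))), mul(SZ, SZ)))
  step 4: S(S(add(add(SZ, S^4(Z)), mul(SZ, SZ))))
  step 5: S(S(add(S(add(Z, S^4(Z))), mul(SZ, SZ))))
  step 6: S(S(S(add(add(Z, S^4(Z)), mul(SZ, SZ)))))
  step 7: S(S(S(add(S^4(Z), mul(SZ, SZ)))))
  step 8: S(S(S(S(add(SSSZ, mul(SZ, SZ))))))
  step 9: S(S(S(S(S(add(SSZ, mul(SZ, SZ)))))))
  step 10: S(S(S(S(S(S(add(SZ, mul(SZ, SZ))))))))
  step 11: S(S(S(S(S(S(S(add(Z, mul(SZ, SZ)))))))))
  step 12: S(S(S(S(S(S(S(mul(SZ, SZ))))))))
  step 13: S(S(S(S(S(S(S(add(SZ, mul(Z, SZ)))))))))
  step 14: S(S(S(S(S(S(S(S(add(Z, mul(Z, SZ))))))))))
  step 15: S(S(S(S(S(S(S(S(mul(Z, SZ)))))))))
  step 16: S^8(Z)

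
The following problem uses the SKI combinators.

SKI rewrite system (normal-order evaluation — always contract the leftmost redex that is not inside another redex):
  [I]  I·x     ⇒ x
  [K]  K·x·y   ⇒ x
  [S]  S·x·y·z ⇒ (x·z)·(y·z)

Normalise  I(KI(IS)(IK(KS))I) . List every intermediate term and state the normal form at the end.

  start: I(KI(IS)(IK(KS))I)
  →1  KI(IS)(IK(KS))I
  →2  I(IK(KS))I
  →3  IK(KS)I
  →4  K(KS)I
  →5  KS

Answer: normal form = KS  (in 5 steps)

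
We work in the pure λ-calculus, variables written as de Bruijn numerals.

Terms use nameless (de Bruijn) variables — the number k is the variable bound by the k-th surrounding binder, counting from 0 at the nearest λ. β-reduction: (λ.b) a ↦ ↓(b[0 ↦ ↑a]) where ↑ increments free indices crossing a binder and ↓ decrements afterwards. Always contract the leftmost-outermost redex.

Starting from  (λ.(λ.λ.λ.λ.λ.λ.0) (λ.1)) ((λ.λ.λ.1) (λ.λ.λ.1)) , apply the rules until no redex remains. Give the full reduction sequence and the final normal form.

  start: (λ.(λ.λ.λ.λ.λ.λ.0) (λ.1)) ((λ.λ.λ.1) (λ.λ.λ.1))
  step 1: (λ.λ.λ.λ.λ.λ.0) (λ.(λ.λ.λ.1) (λ.λ.λ.1))
  step 2: λ.λ.λ.λ.λ.0

Answer: normal form = λ.λ.λ.λ.λ.0  (in 2 steps)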